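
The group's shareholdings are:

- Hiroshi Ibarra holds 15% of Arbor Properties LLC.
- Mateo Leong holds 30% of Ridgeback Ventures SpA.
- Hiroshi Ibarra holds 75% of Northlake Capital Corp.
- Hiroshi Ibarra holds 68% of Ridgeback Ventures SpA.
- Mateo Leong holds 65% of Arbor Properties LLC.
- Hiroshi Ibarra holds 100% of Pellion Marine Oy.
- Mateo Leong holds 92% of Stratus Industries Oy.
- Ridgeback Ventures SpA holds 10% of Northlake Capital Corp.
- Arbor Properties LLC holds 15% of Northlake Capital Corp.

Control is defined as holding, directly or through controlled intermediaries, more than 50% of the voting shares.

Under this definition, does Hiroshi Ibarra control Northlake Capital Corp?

Hiroshi holds 68% of Ridgeback, so Hiroshi controls Ridgeback.
Hiroshi and Ridgeback together hold 75% + 10% = 85% of Northlake, so Hiroshi controls Northlake.

Yes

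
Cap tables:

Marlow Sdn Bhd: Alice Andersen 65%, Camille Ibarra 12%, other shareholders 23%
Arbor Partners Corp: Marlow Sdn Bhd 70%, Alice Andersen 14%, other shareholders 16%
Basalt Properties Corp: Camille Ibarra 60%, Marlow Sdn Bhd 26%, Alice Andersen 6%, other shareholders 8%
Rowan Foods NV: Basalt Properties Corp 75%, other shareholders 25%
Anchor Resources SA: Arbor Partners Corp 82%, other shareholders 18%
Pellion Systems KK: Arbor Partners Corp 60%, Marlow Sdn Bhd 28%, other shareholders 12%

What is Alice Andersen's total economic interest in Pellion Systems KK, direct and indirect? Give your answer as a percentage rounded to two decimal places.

Alice reaches Pellion along 3 paths.
Via Marlow → Arbor: 65% × 70% × 60% = 27.3%.
Via Arbor: 14% × 60% = 8.4%.
Via Marlow: 65% × 28% = 18.2%.
Total: 27.3% + 8.4% + 18.2% = 53.9%.
Rounded: 53.90%.

53.90%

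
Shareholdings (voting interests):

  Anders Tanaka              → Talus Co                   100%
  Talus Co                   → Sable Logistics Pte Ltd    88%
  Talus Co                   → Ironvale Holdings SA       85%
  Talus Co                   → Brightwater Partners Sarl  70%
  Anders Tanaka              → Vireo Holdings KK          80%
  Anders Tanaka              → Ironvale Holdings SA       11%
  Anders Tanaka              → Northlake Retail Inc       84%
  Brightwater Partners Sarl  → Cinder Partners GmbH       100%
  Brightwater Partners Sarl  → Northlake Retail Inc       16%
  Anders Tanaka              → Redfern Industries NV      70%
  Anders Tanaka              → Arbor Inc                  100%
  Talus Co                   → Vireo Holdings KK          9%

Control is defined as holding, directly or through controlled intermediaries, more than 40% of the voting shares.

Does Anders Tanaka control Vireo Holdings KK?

Anders holds 100% of Talus, so Anders controls Talus.
Anders and Talus together hold 80% + 9% = 89% of Vireo, so Anders controls Vireo.

Yes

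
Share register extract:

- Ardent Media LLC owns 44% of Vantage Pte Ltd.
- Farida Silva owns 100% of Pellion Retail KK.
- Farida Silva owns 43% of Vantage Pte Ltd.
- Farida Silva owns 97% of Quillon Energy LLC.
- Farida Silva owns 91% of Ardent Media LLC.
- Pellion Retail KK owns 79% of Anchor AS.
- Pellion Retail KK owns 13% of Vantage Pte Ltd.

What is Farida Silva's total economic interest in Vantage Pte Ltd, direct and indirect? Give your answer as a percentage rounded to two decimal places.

96.04%

Farida reaches Vantage along 3 paths.
Direct stake: 43% = 43%.
Via Pellion: 100% × 13% = 13%.
Via Ardent: 91% × 44% = 40.04%.
Total: 43% + 13% + 40.04% = 96.04%.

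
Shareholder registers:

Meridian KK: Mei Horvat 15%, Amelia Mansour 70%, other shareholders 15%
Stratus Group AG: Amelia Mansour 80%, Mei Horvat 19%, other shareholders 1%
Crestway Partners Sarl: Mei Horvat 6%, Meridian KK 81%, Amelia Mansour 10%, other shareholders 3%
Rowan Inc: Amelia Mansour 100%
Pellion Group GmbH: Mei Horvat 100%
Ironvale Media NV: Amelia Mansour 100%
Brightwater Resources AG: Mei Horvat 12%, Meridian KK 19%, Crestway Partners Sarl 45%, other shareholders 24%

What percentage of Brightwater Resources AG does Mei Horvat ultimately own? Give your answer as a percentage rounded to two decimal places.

Mei reaches Brightwater along 4 paths.
Direct stake: 12% = 12%.
Via Meridian: 15% × 19% = 2.85%.
Via Crestway: 6% × 45% = 2.7%.
Via Meridian → Crestway: 15% × 81% × 45% = 5.4675%.
Total: 12% + 2.85% + 2.7% + 5.4675% = 23.0175%.
Rounded: 23.02%.

23.02%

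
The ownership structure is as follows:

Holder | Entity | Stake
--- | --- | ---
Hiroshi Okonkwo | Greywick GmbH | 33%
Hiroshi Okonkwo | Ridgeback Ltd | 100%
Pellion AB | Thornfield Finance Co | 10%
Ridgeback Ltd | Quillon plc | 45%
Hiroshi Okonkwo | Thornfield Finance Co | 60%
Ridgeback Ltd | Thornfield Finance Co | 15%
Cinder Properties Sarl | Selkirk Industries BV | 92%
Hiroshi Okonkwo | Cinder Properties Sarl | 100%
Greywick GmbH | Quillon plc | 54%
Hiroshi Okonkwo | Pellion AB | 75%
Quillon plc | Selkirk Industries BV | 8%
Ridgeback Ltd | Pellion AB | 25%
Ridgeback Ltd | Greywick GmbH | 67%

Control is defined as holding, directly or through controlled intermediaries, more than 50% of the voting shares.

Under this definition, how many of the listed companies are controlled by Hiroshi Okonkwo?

Hiroshi holds 100% of Ridgeback, so Hiroshi controls Ridgeback.
Ridgeback and Hiroshi together hold 67% + 33% = 100% of Greywick, so Hiroshi controls Greywick.
Ridgeback and Hiroshi together hold 25% + 75% = 100% of Pellion, so Hiroshi controls Pellion.
Ridgeback and Hiroshi and Pellion together hold 15% + 60% + 10% = 85% of Thornfield, so Hiroshi controls Thornfield.
Ridgeback and Greywick together hold 45% + 54% = 99% of Quillon, so Hiroshi controls Quillon.
Hiroshi holds 100% of Cinder, so Hiroshi controls Cinder.
Cinder and Quillon together hold 92% + 8% = 100% of Selkirk, so Hiroshi controls Selkirk.
Hiroshi controls 7 companies.

7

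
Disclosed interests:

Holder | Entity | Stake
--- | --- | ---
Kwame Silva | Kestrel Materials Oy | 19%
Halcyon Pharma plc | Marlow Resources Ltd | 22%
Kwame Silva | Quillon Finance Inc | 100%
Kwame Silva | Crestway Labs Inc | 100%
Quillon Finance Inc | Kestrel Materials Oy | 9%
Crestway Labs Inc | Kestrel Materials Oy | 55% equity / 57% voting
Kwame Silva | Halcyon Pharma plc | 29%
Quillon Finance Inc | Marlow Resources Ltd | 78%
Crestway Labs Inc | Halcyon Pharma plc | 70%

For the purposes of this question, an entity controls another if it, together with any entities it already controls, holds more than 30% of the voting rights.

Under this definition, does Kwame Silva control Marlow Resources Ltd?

Kwame holds 100% of Quillon, so Kwame controls Quillon.
Kwame holds 100% of Crestway, so Kwame controls Crestway.
Kwame and Crestway together hold 29% + 70% = 99% of Halcyon, so Kwame controls Halcyon.
Halcyon and Quillon together hold 22% + 78% = 100% of Marlow, so Kwame controls Marlow.

Yes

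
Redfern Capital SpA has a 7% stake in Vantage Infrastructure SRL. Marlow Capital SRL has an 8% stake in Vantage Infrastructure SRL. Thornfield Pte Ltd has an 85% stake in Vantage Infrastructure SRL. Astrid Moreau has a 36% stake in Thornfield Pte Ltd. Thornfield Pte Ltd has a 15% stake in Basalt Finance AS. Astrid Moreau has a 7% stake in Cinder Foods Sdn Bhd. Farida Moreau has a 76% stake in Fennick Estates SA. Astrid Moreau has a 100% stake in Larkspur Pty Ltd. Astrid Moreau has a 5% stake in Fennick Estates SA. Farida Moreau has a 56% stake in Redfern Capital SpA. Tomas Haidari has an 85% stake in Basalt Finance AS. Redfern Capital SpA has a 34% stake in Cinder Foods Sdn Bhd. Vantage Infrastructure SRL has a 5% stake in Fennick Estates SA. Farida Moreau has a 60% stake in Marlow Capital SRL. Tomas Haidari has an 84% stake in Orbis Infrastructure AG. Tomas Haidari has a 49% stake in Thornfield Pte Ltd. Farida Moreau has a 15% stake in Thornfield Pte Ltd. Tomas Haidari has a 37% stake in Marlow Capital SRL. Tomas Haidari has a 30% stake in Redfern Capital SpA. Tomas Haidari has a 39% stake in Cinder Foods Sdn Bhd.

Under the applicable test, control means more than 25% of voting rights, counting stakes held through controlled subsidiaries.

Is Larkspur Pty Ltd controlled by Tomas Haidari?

Tomas holds 37% of Marlow, so Tomas controls Marlow.
Tomas holds 30% of Redfern, so Tomas controls Redfern.
Tomas holds 49% of Thornfield, so Tomas controls Thornfield.
Thornfield and Marlow and Redfern together hold 85% + 8% + 7% = 100% of Vantage, so Tomas controls Vantage.
Tomas and Thornfield together hold 85% + 15% = 100% of Basalt, so Tomas controls Basalt.
Tomas holds 84% of Orbis, so Tomas controls Orbis.
Tomas and Redfern together hold 39% + 34% = 73% of Cinder, so Tomas controls Cinder.
Neither Tomas nor any entity Tomas controls holds any voting interest in Larkspur.
So Tomas does not control Larkspur.

No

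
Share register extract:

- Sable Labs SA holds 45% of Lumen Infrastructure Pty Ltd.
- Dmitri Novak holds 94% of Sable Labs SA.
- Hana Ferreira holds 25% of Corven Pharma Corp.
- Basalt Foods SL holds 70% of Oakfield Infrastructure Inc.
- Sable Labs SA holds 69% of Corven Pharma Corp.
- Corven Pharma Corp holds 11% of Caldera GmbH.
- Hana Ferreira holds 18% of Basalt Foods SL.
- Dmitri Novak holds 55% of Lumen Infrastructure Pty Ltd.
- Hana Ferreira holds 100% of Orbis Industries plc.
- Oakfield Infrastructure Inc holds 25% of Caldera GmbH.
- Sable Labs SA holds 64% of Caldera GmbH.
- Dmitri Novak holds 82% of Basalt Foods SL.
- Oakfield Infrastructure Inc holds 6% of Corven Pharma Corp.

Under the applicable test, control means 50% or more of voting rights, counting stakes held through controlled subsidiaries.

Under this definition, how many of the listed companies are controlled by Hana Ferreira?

1

Hana holds 100% of Orbis, so Hana controls Orbis.
No other company's threshold is met.
Hana controls 1 company.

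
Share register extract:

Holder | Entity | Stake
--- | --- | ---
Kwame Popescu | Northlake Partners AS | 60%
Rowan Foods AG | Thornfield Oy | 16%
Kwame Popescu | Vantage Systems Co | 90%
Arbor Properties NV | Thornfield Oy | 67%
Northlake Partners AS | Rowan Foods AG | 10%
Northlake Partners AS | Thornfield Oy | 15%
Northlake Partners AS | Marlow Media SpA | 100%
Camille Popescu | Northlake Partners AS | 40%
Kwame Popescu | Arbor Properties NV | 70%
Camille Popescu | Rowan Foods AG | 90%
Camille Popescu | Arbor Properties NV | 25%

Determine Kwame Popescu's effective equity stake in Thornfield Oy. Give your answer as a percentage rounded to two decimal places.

56.86%

Kwame reaches Thornfield along 3 paths.
Via Arbor: 70% × 67% = 46.9%.
Via Northlake → Rowan: 60% × 10% × 16% = 0.96%.
Via Northlake: 60% × 15% = 9%.
Total: 46.9% + 0.96% + 9% = 56.86%.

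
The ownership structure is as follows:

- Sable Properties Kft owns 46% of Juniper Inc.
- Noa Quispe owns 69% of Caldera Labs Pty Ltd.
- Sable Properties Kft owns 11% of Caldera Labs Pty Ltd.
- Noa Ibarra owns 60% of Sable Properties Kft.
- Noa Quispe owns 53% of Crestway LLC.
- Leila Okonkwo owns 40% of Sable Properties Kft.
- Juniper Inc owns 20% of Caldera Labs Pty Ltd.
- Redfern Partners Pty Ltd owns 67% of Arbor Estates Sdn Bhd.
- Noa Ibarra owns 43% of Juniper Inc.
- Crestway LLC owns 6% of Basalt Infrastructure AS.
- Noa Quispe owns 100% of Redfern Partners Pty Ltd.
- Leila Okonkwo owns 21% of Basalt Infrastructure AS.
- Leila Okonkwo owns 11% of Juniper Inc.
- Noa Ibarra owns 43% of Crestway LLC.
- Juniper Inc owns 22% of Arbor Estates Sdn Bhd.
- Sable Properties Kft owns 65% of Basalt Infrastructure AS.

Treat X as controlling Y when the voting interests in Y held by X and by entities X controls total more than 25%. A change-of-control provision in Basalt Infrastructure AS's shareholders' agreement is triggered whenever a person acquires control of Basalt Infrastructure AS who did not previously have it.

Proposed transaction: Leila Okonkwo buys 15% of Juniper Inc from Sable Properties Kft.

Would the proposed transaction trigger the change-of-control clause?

The purchase adds only to Leila's holdings (Sable's stake shrinks), so Leila is the only person who could newly come to control Basalt.
Leila holds 40% of Sable, so Leila controls Sable.
Leila and Sable together hold 21% + 65% = 86% of Basalt, so Leila controls Basalt.
So Leila already controls Basalt before the transaction.
After the purchase, Leila's direct stake in Juniper rises to 11% + 15% = 26%, and Sable's stake falls to 31%.
Leila controlled Basalt already, so this is not a new person acquiring control; every other person's position is unchanged or reduced.
No new person acquires control, so the clause is not triggered.

No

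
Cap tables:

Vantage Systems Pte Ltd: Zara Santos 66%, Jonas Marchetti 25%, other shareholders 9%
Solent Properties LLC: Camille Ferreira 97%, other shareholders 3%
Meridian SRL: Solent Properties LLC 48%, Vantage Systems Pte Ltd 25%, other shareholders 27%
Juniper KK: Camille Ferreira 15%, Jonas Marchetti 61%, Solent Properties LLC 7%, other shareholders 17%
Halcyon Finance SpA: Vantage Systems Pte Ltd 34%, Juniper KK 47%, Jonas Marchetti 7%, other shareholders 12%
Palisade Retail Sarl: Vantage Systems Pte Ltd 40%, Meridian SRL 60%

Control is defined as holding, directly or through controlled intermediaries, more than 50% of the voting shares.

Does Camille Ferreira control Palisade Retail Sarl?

No

Camille holds 97% of Solent, so Camille controls Solent.
Neither Camille nor any entity Camille controls holds any voting interest in Palisade.
So Camille does not control Palisade.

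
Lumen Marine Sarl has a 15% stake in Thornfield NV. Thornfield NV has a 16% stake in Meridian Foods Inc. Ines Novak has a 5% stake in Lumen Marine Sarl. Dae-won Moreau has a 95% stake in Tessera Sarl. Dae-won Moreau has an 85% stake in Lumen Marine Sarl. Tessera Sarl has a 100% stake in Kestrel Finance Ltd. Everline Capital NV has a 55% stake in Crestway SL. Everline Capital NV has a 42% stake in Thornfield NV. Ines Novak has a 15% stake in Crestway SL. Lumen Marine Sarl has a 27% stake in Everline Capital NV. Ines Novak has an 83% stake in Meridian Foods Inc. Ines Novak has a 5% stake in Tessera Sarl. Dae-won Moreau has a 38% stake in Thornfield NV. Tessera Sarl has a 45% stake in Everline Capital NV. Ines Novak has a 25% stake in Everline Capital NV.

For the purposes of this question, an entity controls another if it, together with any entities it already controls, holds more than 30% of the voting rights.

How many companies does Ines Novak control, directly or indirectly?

1

Ines holds 83% of Meridian, so Ines controls Meridian.
No other company's threshold is met.
Ines controls 1 company.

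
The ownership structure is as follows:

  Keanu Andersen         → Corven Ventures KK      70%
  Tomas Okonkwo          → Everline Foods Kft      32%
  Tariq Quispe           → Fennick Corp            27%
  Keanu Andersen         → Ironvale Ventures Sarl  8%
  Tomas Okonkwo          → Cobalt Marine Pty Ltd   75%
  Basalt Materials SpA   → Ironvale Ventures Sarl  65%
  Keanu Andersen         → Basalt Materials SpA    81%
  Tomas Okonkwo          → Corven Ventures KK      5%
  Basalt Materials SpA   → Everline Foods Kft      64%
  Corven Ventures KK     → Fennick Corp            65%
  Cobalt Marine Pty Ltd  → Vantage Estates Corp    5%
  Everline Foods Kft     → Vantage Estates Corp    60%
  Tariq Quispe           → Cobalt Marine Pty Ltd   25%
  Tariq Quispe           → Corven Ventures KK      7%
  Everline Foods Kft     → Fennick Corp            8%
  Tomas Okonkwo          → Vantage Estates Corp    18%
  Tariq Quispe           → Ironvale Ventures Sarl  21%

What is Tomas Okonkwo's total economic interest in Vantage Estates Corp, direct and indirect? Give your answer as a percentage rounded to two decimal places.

Tomas reaches Vantage along 3 paths.
Via Everline: 32% × 60% = 19.2%.
Direct stake: 18% = 18%.
Via Cobalt: 75% × 5% = 3.75%.
Total: 19.2% + 18% + 3.75% = 40.95%.

40.95%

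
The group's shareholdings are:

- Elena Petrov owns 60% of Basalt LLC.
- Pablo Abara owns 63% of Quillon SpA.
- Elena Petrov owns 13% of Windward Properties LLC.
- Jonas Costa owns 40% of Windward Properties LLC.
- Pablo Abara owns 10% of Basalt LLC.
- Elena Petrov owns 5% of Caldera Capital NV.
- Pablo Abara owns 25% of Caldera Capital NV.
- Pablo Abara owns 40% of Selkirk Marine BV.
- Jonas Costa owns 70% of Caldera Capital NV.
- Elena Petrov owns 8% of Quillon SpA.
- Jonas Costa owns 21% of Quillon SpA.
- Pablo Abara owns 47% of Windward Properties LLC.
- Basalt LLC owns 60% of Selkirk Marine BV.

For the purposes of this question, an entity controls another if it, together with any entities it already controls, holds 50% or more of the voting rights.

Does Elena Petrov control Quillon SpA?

Elena holds 60% of Basalt, so Elena controls Basalt.
Basalt holds 60% of Selkirk, so Elena controls Selkirk.
In Quillon, Elena's side holds only 8%, not ≥ 50%.
So Elena does not control Quillon.

No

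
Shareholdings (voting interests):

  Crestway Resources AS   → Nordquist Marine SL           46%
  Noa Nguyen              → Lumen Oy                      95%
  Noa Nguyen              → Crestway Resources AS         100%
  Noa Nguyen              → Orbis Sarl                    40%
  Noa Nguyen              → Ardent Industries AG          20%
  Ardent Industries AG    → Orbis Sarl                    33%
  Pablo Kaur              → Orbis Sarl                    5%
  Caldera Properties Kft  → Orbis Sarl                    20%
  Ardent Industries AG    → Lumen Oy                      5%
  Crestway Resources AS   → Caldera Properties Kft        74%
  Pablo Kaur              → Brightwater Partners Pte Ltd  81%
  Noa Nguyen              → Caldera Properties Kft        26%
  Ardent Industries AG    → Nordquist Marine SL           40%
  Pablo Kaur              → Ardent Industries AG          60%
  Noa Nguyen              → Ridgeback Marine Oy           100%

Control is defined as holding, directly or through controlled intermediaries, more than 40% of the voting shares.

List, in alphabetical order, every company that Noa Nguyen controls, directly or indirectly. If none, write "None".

Noa holds 100% of Crestway, so Noa controls Crestway.
Noa holds 95% of Lumen, so Noa controls Lumen.
Crestway holds 46% of Nordquist, so Noa controls Nordquist.
Noa and Crestway together hold 26% + 74% = 100% of Caldera, so Noa controls Caldera.
Noa holds 100% of Ridgeback, so Noa controls Ridgeback.
Noa and Caldera together hold 40% + 20% = 60% of Orbis, so Noa controls Orbis.
No other company's threshold is met.

Caldera Properties Kft, Crestway Resources AS, Lumen Oy, Nordquist Marine SL, Orbis Sarl, Ridgeback Marine Oy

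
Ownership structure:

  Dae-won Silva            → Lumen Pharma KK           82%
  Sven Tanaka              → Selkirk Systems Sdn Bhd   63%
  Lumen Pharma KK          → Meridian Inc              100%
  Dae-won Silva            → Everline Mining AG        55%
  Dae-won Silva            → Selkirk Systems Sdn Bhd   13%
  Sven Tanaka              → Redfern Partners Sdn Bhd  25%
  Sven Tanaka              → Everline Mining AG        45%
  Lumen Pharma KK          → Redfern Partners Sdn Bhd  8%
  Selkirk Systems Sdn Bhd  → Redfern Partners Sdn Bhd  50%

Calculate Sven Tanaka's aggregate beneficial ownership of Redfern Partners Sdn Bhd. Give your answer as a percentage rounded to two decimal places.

56.50%

Sven reaches Redfern along 2 paths.
Direct stake: 25% = 25%.
Via Selkirk: 63% × 50% = 31.5%.
Total: 25% + 31.5% = 56.5%.
Rounded: 56.50%.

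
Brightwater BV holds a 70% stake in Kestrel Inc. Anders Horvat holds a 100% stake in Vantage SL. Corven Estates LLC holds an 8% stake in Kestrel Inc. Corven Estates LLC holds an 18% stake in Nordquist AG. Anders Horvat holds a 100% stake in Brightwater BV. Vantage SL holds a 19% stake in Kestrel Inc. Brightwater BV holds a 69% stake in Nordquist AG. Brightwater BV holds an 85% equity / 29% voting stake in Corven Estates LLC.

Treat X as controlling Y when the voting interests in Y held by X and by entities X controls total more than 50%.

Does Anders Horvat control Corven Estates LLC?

Anders holds 100% of Vantage, so Anders controls Vantage.
Anders holds 100% of Brightwater, so Anders controls Brightwater.
Brightwater and Vantage together hold 70% + 19% = 89% of Kestrel, so Anders controls Kestrel.
Brightwater holds 69% of Nordquist, so Anders controls Nordquist.
In Corven, Anders's side holds only 29%, not > 50%.
So Anders does not control Corven.

No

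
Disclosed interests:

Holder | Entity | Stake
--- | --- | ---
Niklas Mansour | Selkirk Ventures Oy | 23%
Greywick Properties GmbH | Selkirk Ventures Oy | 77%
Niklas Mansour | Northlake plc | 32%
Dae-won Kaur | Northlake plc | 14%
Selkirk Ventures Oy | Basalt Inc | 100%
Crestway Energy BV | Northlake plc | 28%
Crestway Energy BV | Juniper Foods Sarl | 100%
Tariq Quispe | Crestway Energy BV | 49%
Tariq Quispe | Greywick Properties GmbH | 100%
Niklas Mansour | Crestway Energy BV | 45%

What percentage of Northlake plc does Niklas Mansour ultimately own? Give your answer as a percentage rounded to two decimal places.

44.60%

Niklas reaches Northlake along 2 paths.
Direct stake: 32% = 32%.
Via Crestway: 45% × 28% = 12.6%.
Total: 32% + 12.6% = 44.6%.
Rounded: 44.60%.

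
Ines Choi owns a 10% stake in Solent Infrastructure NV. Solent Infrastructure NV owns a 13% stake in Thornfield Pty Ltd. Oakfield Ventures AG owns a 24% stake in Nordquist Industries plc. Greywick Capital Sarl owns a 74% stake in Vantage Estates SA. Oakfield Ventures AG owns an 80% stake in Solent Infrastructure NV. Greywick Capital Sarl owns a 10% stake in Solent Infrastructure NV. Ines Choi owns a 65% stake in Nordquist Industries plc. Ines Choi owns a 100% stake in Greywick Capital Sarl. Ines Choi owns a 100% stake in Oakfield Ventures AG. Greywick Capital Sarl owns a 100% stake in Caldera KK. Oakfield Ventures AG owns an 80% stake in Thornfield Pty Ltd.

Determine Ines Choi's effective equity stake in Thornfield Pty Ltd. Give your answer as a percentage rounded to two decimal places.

Ines reaches Thornfield along 4 paths.
Via Oakfield: 100% × 80% = 80%.
Via Oakfield → Solent: 100% × 80% × 13% = 10.4%.
Via Greywick → Solent: 100% × 10% × 13% = 1.3%.
Via Solent: 10% × 13% = 1.3%.
Total: 80% + 10.4% + 1.3% + 1.3% = 93%.
Rounded: 93.00%.

93.00%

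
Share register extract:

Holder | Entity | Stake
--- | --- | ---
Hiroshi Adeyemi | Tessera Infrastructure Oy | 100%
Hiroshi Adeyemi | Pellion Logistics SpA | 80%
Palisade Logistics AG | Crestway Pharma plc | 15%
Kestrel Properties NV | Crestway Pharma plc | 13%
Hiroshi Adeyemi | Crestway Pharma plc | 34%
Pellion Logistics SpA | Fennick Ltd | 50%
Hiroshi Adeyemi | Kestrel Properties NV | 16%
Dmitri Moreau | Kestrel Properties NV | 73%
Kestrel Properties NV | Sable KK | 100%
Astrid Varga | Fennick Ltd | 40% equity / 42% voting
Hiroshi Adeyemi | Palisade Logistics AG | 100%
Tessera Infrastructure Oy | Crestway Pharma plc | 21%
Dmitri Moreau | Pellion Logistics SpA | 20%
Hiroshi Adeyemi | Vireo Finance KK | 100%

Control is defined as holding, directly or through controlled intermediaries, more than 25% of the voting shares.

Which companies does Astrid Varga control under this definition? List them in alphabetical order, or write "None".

Fennick Ltd

Astrid holds 42% of Fennick, so Astrid controls Fennick.
No other company's threshold is met.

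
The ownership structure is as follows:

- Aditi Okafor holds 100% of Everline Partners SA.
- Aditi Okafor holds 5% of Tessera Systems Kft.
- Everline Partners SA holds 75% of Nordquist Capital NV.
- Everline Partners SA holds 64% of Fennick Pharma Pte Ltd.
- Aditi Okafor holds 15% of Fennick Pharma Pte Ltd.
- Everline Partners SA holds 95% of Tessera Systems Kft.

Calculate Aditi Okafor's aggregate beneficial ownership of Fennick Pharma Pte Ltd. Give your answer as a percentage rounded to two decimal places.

Aditi reaches Fennick along 2 paths.
Via Everline: 100% × 64% = 64%.
Direct stake: 15% = 15%.
Total: 64% + 15% = 79%.
Rounded: 79.00%.

79.00%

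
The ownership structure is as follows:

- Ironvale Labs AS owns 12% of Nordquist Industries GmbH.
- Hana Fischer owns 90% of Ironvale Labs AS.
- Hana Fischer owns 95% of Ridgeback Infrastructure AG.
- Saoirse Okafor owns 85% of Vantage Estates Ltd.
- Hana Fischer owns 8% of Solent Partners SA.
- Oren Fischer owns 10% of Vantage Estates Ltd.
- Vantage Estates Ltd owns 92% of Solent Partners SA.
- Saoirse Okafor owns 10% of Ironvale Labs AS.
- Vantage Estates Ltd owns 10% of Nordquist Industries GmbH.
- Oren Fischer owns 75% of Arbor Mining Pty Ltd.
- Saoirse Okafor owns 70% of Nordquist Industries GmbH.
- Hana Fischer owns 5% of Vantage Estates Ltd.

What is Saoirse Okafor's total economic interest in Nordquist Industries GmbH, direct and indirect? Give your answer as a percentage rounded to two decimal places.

Saoirse reaches Nordquist along 3 paths.
Via Ironvale: 10% × 12% = 1.2%.
Direct stake: 70% = 70%.
Via Vantage: 85% × 10% = 8.5%.
Total: 1.2% + 70% + 8.5% = 79.7%.
Rounded: 79.70%.

79.70%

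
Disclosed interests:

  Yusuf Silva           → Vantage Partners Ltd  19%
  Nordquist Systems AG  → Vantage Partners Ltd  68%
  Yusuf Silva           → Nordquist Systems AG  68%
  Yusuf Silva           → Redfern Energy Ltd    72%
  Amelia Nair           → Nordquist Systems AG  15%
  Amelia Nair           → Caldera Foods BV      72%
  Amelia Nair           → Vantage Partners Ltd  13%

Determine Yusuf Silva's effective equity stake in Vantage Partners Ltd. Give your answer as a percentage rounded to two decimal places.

Yusuf reaches Vantage along 2 paths.
Via Nordquist: 68% × 68% = 46.24%.
Direct stake: 19% = 19%.
Total: 46.24% + 19% = 65.24%.

65.24%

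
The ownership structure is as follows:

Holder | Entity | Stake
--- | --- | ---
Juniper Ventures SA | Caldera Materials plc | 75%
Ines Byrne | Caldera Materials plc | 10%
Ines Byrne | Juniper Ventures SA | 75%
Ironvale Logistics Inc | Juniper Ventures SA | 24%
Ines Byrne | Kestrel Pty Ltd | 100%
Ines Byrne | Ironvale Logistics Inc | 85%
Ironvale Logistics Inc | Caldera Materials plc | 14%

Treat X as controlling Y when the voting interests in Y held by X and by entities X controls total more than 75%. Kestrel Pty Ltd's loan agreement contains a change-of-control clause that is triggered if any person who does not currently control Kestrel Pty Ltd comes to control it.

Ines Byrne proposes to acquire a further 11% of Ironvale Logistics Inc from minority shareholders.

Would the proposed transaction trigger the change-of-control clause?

No

The purchase changes only Ines's holdings, so Ines is the only person who could newly come to control Kestrel.
Ines holds 100% of Kestrel, so Ines controls Kestrel.
So Ines already controls Kestrel before the transaction.
After the purchase, Ines's direct stake in Ironvale rises to 85% + 11% = 96%.
Ines controlled Kestrel already, so this is not a new person acquiring control; every other person's position is unchanged or reduced.
No new person acquires control, so the clause is not triggered.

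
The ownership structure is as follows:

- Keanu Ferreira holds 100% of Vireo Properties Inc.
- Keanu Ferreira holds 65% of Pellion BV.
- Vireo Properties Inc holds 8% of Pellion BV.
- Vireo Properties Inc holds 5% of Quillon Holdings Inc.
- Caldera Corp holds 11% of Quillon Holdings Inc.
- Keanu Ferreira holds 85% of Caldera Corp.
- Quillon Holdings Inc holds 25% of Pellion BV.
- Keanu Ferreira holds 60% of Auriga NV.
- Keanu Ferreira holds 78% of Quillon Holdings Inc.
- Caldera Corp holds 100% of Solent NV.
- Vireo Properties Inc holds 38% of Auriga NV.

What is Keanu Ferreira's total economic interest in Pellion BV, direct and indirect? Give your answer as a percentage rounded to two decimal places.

96.09%

Keanu reaches Pellion along 5 paths.
Via Vireo: 100% × 8% = 8%.
Direct stake: 65% = 65%.
Via Quillon: 78% × 25% = 19.5%.
Via Caldera → Quillon: 85% × 11% × 25% = 2.3375%.
Via Vireo → Quillon: 100% × 5% × 25% = 1.25%.
Total: 8% + 65% + 19.5% + 2.3375% + 1.25% = 96.0875%.
Rounded: 96.09%.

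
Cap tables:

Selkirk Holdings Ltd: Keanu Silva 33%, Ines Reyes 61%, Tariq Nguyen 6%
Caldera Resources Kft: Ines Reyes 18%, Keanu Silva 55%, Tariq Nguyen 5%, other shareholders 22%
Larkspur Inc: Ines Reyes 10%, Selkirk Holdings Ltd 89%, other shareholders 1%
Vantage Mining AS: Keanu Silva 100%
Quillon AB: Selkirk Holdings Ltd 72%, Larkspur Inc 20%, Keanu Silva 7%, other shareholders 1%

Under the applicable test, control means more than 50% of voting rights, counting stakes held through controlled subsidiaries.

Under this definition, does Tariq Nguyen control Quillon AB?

Tariq's largest direct stake is 6% in Selkirk, which does not meet the threshold, so Tariq controls no company.
Neither Tariq nor any entity Tariq controls holds any voting interest in Quillon.
So Tariq does not control Quillon.

No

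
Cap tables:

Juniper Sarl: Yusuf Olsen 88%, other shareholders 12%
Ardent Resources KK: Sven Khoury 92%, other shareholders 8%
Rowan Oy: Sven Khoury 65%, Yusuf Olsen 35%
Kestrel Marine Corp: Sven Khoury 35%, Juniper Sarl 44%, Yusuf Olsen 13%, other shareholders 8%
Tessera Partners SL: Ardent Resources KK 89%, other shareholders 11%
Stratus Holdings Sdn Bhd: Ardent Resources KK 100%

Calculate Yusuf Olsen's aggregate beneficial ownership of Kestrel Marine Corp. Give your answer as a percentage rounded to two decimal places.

51.72%

Yusuf reaches Kestrel along 2 paths.
Via Juniper: 88% × 44% = 38.72%.
Direct stake: 13% = 13%.
Total: 38.72% + 13% = 51.72%.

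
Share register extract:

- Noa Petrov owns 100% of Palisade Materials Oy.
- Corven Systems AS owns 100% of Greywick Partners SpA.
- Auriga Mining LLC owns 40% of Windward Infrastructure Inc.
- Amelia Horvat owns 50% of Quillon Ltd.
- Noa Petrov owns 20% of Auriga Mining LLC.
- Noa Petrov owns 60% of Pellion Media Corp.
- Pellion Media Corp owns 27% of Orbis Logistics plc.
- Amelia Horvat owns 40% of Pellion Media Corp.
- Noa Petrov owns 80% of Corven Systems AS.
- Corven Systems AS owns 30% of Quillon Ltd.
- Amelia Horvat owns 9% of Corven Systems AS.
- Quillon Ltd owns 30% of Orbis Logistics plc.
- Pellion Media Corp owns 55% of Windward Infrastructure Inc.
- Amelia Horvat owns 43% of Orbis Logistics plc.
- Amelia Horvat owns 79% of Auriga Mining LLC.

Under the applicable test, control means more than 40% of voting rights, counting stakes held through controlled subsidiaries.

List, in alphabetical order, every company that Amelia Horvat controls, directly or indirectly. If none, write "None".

Auriga Mining LLC, Orbis Logistics plc, Quillon Ltd

Amelia holds 79% of Auriga, so Amelia controls Auriga.
Amelia holds 50% of Quillon, so Amelia controls Quillon.
Amelia and Quillon together hold 43% + 30% = 73% of Orbis, so Amelia controls Orbis.
No other company's threshold is met.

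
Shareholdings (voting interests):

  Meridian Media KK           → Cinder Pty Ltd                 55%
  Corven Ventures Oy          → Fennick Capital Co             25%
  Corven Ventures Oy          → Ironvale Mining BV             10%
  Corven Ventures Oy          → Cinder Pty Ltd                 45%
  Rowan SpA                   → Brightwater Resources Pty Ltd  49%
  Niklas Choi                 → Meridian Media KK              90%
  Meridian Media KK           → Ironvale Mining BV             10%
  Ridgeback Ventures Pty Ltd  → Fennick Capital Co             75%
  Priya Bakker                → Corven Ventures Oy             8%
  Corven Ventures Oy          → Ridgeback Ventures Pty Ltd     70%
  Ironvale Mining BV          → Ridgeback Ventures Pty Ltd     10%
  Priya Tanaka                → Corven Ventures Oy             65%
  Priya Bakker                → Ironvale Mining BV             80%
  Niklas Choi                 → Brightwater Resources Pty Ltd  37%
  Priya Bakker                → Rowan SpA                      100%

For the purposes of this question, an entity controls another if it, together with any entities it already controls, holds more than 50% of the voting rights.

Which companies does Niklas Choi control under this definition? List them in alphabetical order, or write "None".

Niklas holds 90% of Meridian, so Niklas controls Meridian.
Meridian holds 55% of Cinder, so Niklas controls Cinder.
No other company's threshold is met.

Cinder Pty Ltd, Meridian Media KK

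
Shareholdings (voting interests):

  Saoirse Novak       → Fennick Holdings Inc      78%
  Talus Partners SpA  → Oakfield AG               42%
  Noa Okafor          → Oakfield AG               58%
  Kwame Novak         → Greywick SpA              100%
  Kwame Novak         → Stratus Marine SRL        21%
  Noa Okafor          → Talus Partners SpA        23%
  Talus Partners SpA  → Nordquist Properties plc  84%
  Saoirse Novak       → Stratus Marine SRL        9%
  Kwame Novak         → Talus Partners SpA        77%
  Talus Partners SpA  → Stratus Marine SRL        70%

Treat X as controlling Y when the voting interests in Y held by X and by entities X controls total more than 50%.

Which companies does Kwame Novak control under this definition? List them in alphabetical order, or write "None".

Kwame holds 77% of Talus, so Kwame controls Talus.
Kwame holds 100% of Greywick, so Kwame controls Greywick.
Talus holds 84% of Nordquist, so Kwame controls Nordquist.
Talus and Kwame together hold 70% + 21% = 91% of Stratus, so Kwame controls Stratus.
No other company's threshold is met.

Greywick SpA, Nordquist Properties plc, Stratus Marine SRL, Talus Partners SpA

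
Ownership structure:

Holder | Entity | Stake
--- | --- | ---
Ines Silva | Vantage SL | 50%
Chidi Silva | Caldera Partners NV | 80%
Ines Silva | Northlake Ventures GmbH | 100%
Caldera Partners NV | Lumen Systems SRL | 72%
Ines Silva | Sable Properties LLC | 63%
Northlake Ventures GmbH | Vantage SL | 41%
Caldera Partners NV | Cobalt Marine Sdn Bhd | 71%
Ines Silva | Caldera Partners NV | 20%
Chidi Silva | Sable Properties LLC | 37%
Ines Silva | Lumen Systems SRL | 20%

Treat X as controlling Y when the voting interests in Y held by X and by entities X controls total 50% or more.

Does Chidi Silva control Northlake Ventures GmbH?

No

Chidi holds 80% of Caldera, so Chidi controls Caldera.
Caldera holds 71% of Cobalt, so Chidi controls Cobalt.
Caldera holds 72% of Lumen, so Chidi controls Lumen.
Neither Chidi nor any entity Chidi controls holds any voting interest in Northlake.
So Chidi does not control Northlake.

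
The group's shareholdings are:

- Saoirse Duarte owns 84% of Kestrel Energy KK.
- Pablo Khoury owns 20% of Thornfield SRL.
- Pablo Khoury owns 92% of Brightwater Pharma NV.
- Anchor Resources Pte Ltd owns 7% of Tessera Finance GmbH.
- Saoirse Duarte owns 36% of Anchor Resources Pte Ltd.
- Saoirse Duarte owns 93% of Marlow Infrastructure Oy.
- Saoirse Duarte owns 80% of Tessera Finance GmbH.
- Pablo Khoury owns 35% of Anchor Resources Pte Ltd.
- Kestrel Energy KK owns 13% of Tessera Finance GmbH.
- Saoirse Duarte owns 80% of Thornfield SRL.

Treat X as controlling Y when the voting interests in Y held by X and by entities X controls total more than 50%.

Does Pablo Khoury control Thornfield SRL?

Pablo holds 92% of Brightwater, so Pablo controls Brightwater.
In Thornfield, Pablo's side holds only 20%, not > 50%.
So Pablo does not control Thornfield.

No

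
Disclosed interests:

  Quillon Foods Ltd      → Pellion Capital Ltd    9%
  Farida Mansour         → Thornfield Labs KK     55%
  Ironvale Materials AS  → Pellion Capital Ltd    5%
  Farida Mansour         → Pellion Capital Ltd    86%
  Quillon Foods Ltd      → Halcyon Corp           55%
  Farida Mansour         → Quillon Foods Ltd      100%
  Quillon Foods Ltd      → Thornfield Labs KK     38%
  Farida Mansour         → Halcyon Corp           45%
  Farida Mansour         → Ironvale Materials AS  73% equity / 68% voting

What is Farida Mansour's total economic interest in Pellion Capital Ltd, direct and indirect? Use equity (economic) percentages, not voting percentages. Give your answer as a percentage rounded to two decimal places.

98.65%

Farida reaches Pellion along 3 paths.
Direct stake: 86% = 86%.
Via Ironvale: 73% × 5% = 3.65%.
Via Quillon: 100% × 9% = 9%.
Total: 86% + 3.65% + 9% = 98.65%.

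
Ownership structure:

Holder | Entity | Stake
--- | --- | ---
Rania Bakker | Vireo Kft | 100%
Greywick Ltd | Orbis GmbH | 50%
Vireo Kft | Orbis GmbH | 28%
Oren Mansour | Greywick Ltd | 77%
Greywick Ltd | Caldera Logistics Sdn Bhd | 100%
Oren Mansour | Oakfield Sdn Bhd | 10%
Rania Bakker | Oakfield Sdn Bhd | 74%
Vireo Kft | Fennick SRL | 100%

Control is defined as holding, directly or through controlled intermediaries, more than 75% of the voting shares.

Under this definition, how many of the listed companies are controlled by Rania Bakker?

Rania holds 100% of Vireo, so Rania controls Vireo.
Vireo holds 100% of Fennick, so Rania controls Fennick.
No other company's threshold is met.
Rania controls 2 companies.

2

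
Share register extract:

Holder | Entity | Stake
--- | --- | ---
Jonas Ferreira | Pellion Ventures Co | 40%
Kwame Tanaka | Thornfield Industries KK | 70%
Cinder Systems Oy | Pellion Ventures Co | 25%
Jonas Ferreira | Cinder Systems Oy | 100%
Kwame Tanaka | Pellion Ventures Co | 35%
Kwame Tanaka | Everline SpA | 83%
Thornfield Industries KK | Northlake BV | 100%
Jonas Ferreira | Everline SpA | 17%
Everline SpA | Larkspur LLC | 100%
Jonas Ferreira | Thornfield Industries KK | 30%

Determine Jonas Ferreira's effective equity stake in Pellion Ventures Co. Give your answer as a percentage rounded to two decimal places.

65.00%

Jonas reaches Pellion along 2 paths.
Direct stake: 40% = 40%.
Via Cinder: 100% × 25% = 25%.
Total: 40% + 25% = 65%.
Rounded: 65.00%.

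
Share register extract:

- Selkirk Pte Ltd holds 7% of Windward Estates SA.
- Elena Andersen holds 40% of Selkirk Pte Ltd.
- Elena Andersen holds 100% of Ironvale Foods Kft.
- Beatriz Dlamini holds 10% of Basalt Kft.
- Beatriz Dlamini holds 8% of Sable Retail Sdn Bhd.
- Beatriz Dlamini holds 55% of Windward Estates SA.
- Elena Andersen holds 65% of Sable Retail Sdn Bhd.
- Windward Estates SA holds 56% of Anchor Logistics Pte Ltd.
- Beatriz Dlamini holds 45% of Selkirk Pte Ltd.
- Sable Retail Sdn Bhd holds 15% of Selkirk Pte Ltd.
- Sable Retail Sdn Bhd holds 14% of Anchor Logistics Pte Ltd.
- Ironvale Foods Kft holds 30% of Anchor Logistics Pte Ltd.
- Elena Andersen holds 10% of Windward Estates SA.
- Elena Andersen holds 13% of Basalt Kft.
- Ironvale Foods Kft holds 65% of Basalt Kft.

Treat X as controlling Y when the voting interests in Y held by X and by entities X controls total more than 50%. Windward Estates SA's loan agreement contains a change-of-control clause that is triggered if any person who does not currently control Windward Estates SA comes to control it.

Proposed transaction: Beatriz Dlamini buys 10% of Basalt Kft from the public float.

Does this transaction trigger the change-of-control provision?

The purchase changes only Beatriz's holdings, so Beatriz is the only person who could newly come to control Windward.
Beatriz holds 55% of Windward, so Beatriz controls Windward.
So Beatriz already controls Windward before the transaction.
After the purchase, Beatriz's direct stake in Basalt rises to 10% + 10% = 20%.
Beatriz controlled Windward already, so this is not a new person acquiring control; every other person's position is unchanged or reduced.
No new person acquires control, so the clause is not triggered.

No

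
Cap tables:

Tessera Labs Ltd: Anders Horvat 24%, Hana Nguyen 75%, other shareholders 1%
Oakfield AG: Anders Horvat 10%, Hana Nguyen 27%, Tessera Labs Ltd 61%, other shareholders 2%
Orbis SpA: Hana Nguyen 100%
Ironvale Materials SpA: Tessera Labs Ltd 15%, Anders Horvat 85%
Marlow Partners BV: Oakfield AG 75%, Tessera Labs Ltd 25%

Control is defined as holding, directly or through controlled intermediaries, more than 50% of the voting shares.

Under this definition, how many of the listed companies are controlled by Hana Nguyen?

4

Hana holds 75% of Tessera, so Hana controls Tessera.
Hana and Tessera together hold 27% + 61% = 88% of Oakfield, so Hana controls Oakfield.
Hana holds 100% of Orbis, so Hana controls Orbis.
Oakfield and Tessera together hold 75% + 25% = 100% of Marlow, so Hana controls Marlow.
No other company's threshold is met.
Hana controls 4 companies.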